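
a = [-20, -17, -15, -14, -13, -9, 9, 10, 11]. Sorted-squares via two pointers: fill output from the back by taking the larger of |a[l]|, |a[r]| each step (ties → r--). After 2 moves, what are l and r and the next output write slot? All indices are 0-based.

l=0 r=8: |-20|>|11| out[8]=400, l++
l=1 r=8: |-17|>|11| out[7]=289, l++

l=2, r=8, next write slot=6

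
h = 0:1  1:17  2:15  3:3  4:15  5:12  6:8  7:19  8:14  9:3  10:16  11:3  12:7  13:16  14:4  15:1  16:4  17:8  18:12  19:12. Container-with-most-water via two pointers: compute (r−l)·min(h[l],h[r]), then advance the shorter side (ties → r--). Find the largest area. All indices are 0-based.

[0,19] min(1,12)*19=19 best=19 * → l++
[1,19] min(17,12)*18=216 best=216 * → r--
[1,18] min(17,12)*17=204 best=216 → r--
[1,17] min(17,8)*16=128 best=216 → r--
[1,16] min(17,4)*15=60 best=216 → r--
[1,15] min(17,1)*14=14 best=216 → r--
[1,14] min(17,4)*13=52 best=216 → r--
[1,13] min(17,16)*12=192 best=216 → r--
[1,12] min(17,7)*11=77 best=216 → r--
[1,11] min(17,3)*10=30 best=216 → r--
[1,10] min(17,16)*9=144 best=216 → r--
[1,9] min(17,3)*8=24 best=216 → r--
[1,8] min(17,14)*7=98 best=216 → r--
[1,7] min(17,19)*6=102 best=216 → l++
[2,7] min(15,19)*5=75 best=216 → l++
[3,7] min(3,19)*4=12 best=216 → l++
[4,7] min(15,19)*3=45 best=216 → l++
[5,7] min(12,19)*2=24 best=216 → l++
[6,7] min(8,19)*1=8 best=216 → l++

max area = 216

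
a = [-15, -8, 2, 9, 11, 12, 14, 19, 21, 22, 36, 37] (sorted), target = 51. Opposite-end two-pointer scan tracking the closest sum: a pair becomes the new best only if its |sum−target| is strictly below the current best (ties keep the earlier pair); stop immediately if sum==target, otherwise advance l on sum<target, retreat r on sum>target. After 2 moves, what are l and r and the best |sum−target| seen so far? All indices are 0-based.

l=0 r=11: -15+37=22 d=29 *, l++
l=1 r=11: -8+37=29 d=22 *, l++

l=2, r=11, best |Δ|=22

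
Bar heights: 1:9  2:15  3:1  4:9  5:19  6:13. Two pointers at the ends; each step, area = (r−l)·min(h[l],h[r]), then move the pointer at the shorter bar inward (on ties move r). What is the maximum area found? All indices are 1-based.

max area = 52

l=1 r=6: min(9,13)*5=45 best=45 *, l++
l=2 r=6: min(15,13)*4=52 best=52 *, r--
l=2 r=5: min(15,19)*3=45 best=52, l++
l=3 r=5: min(1,19)*2=2 best=52, l++
l=4 r=5: min(9,19)*1=9 best=52, l++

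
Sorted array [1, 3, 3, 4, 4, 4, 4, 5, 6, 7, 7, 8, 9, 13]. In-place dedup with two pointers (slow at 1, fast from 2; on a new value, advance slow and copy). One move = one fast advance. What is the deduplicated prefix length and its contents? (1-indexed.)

(s=1,f=2) a[fast]=3≠a[slow]=1 write a[2]=3 → slow++,fast++
(s=2,f=3) a[fast]=3=a[slow] dup → fast++
(s=2,f=4) a[fast]=4≠a[slow]=3 write a[3]=4 → slow++,fast++
(s=3,f=5) a[fast]=4=a[slow] dup → fast++
(s=3,f=6) a[fast]=4=a[slow] dup → fast++
(s=3,f=7) a[fast]=4=a[slow] dup → fast++
(s=3,f=8) a[fast]=5≠a[slow]=4 write a[4]=5 → slow++,fast++
(s=4,f=9) a[fast]=6≠a[slow]=5 write a[5]=6 → slow++,fast++
(s=5,f=10) a[fast]=7≠a[slow]=6 write a[6]=7 → slow++,fast++
(s=6,f=11) a[fast]=7=a[slow] dup → fast++
(s=6,f=12) a[fast]=8≠a[slow]=7 write a[7]=8 → slow++,fast++
(s=7,f=13) a[fast]=9≠a[slow]=8 write a[8]=9 → slow++,fast++
(s=8,f=14) a[fast]=13≠a[slow]=9 write a[9]=13 → slow++,fast++

length 9; prefix = [1, 3, 4, 5, 6, 7, 8, 9, 13]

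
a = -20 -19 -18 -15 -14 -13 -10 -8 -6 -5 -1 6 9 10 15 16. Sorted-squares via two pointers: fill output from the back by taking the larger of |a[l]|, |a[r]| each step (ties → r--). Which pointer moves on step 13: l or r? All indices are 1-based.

[1,16] |-20|>|16| out[16]=400 → l++
[2,16] |-19|>|16| out[15]=361 → l++
[3,16] |-18|>|16| out[14]=324 → l++
[4,16] |-15|<=|16| out[13]=256 → r--
[4,15] |-15|<=|15| out[12]=225 → r--
[4,14] |-15|>|10| out[11]=225 → l++
[5,14] |-14|>|10| out[10]=196 → l++
[6,14] |-13|>|10| out[9]=169 → l++
[7,14] |-10|<=|10| out[8]=100 → r--
[7,13] |-10|>|9| out[7]=100 → l++
[8,13] |-8|<=|9| out[6]=81 → r--
[8,12] |-8|>|6| out[5]=64 → l++
[9,12] |-6|<=|6| out[4]=36 → r--

r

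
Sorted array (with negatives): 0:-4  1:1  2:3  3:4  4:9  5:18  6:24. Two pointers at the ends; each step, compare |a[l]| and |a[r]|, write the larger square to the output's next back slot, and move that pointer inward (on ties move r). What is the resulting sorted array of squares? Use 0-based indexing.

l=0 r=6: |-4|<=|24| out[6]=576, r--
l=0 r=5: |-4|<=|18| out[5]=324, r--
l=0 r=4: |-4|<=|9| out[4]=81, r--
l=0 r=3: |-4|<=|4| out[3]=16, r--
l=0 r=2: |-4|>|3| out[2]=16, l++
l=1 r=2: |1|<=|3| out[1]=9, r--
l=1 r=1: |1|<=|1| out[0]=1, r--

[1, 9, 16, 16, 81, 324, 576]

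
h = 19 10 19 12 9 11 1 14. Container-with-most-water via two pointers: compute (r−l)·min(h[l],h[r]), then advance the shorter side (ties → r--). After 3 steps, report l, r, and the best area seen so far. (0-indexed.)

l=0, r=4, best area=98

[0,7] min(19,14)*7=98 best=98 * → r--
[0,6] min(19,1)*6=6 best=98 → r--
[0,5] min(19,11)*5=55 best=98 → r--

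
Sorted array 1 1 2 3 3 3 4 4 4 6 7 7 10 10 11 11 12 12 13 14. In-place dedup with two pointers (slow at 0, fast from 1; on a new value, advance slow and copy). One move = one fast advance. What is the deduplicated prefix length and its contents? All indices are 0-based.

slow=0 fast=1: a[fast]=1=a[slow] dup, fast++
slow=0 fast=2: a[fast]=2≠a[slow]=1 write a[1]=2, slow++,fast++
slow=1 fast=3: a[fast]=3≠a[slow]=2 write a[2]=3, slow++,fast++
slow=2 fast=4: a[fast]=3=a[slow] dup, fast++
slow=2 fast=5: a[fast]=3=a[slow] dup, fast++
slow=2 fast=6: a[fast]=4≠a[slow]=3 write a[3]=4, slow++,fast++
slow=3 fast=7: a[fast]=4=a[slow] dup, fast++
slow=3 fast=8: a[fast]=4=a[slow] dup, fast++
slow=3 fast=9: a[fast]=6≠a[slow]=4 write a[4]=6, slow++,fast++
slow=4 fast=10: a[fast]=7≠a[slow]=6 write a[5]=7, slow++,fast++
slow=5 fast=11: a[fast]=7=a[slow] dup, fast++
slow=5 fast=12: a[fast]=10≠a[slow]=7 write a[6]=10, slow++,fast++
slow=6 fast=13: a[fast]=10=a[slow] dup, fast++
slow=6 fast=14: a[fast]=11≠a[slow]=10 write a[7]=11, slow++,fast++
slow=7 fast=15: a[fast]=11=a[slow] dup, fast++
slow=7 fast=16: a[fast]=12≠a[slow]=11 write a[8]=12, slow++,fast++
slow=8 fast=17: a[fast]=12=a[slow] dup, fast++
slow=8 fast=18: a[fast]=13≠a[slow]=12 write a[9]=13, slow++,fast++
slow=9 fast=19: a[fast]=14≠a[slow]=13 write a[10]=14, slow++,fast++

length 11; prefix = [1, 2, 3, 4, 6, 7, 10, 11, 12, 13, 14]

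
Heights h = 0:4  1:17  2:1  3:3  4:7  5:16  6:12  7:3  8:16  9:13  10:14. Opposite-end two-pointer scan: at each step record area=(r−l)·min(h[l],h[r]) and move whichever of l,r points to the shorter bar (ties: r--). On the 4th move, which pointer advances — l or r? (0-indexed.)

r

l=0 r=10: min(4,14)*10=40 best=40 *, l++
l=1 r=10: min(17,14)*9=126 best=126 *, r--
l=1 r=9: min(17,13)*8=104 best=126, r--
l=1 r=8: min(17,16)*7=112 best=126, r--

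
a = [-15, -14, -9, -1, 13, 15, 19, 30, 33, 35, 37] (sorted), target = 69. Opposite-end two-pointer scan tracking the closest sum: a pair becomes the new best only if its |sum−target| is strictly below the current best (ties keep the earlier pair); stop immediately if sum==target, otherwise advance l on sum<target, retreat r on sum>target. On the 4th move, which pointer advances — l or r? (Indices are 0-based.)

l

[0,10] -15+37=22 d=47 * → l++
[1,10] -14+37=23 d=46 * → l++
[2,10] -9+37=28 d=41 * → l++
[3,10] -1+37=36 d=33 * → l++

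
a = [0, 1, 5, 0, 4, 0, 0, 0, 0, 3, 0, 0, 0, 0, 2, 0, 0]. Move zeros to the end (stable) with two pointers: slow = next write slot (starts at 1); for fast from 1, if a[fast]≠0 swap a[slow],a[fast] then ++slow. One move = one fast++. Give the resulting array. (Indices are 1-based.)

[1, 5, 4, 3, 2, 0, 0, 0, 0, 0, 0, 0, 0, 0, 0, 0, 0]

(s=1,f=1) a[fast]=0 → fast++
(s=1,f=2) a[fast]=1≠0 swap→a[1]=1 → slow++,fast++
(s=2,f=3) a[fast]=5≠0 swap→a[2]=5 → slow++,fast++
(s=3,f=4) a[fast]=0 → fast++
(s=3,f=5) a[fast]=4≠0 swap→a[3]=4 → slow++,fast++
(s=4,f=6) a[fast]=0 → fast++
(s=4,f=7) a[fast]=0 → fast++
(s=4,f=8) a[fast]=0 → fast++
(s=4,f=9) a[fast]=0 → fast++
(s=4,f=10) a[fast]=3≠0 swap→a[4]=3 → slow++,fast++
(s=5,f=11) a[fast]=0 → fast++
(s=5,f=12) a[fast]=0 → fast++
(s=5,f=13) a[fast]=0 → fast++
(s=5,f=14) a[fast]=0 → fast++
(s=5,f=15) a[fast]=2≠0 swap→a[5]=2 → slow++,fast++
(s=6,f=16) a[fast]=0 → fast++
(s=6,f=17) a[fast]=0 → fast++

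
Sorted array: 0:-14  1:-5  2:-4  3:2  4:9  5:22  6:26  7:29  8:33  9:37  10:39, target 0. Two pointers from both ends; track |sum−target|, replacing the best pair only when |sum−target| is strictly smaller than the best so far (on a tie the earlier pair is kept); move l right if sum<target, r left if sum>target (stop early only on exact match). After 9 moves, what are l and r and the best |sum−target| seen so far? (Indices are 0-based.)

[0,10] -14+39=25 d=25 * → r--
[0,9] -14+37=23 d=23 * → r--
[0,8] -14+33=19 d=19 * → r--
[0,7] -14+29=15 d=15 * → r--
[0,6] -14+26=12 d=12 * → r--
[0,5] -14+22=8 d=8 * → r--
[0,4] -14+9=-5 d=5 * → l++
[1,4] -5+9=4 d=4 * → r--
[1,3] -5+2=-3 d=3 * → l++

l=2, r=3, best |Δ|=3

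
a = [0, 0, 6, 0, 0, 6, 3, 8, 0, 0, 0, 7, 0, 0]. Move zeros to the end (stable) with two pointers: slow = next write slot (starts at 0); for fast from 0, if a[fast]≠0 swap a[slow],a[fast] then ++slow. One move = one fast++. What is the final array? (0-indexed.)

slow=0 fast=0: a[fast]=0, fast++
slow=0 fast=1: a[fast]=0, fast++
slow=0 fast=2: a[fast]=6≠0 swap→a[0]=6, slow++,fast++
slow=1 fast=3: a[fast]=0, fast++
slow=1 fast=4: a[fast]=0, fast++
slow=1 fast=5: a[fast]=6≠0 swap→a[1]=6, slow++,fast++
slow=2 fast=6: a[fast]=3≠0 swap→a[2]=3, slow++,fast++
slow=3 fast=7: a[fast]=8≠0 swap→a[3]=8, slow++,fast++
slow=4 fast=8: a[fast]=0, fast++
slow=4 fast=9: a[fast]=0, fast++
slow=4 fast=10: a[fast]=0, fast++
slow=4 fast=11: a[fast]=7≠0 swap→a[4]=7, slow++,fast++
slow=5 fast=12: a[fast]=0, fast++
slow=5 fast=13: a[fast]=0, fast++

[6, 6, 3, 8, 7, 0, 0, 0, 0, 0, 0, 0, 0, 0]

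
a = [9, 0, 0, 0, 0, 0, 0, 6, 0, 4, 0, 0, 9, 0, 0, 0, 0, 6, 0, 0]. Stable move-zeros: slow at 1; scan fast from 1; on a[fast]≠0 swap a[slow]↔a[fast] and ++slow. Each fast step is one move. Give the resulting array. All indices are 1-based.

slow=1 fast=1: a[fast]=9≠0 swap→a[1]=9, slow++,fast++
slow=2 fast=2: a[fast]=0, fast++
slow=2 fast=3: a[fast]=0, fast++
slow=2 fast=4: a[fast]=0, fast++
slow=2 fast=5: a[fast]=0, fast++
slow=2 fast=6: a[fast]=0, fast++
slow=2 fast=7: a[fast]=0, fast++
slow=2 fast=8: a[fast]=6≠0 swap→a[2]=6, slow++,fast++
slow=3 fast=9: a[fast]=0, fast++
slow=3 fast=10: a[fast]=4≠0 swap→a[3]=4, slow++,fast++
slow=4 fast=11: a[fast]=0, fast++
slow=4 fast=12: a[fast]=0, fast++
slow=4 fast=13: a[fast]=9≠0 swap→a[4]=9, slow++,fast++
slow=5 fast=14: a[fast]=0, fast++
slow=5 fast=15: a[fast]=0, fast++
slow=5 fast=16: a[fast]=0, fast++
slow=5 fast=17: a[fast]=0, fast++
slow=5 fast=18: a[fast]=6≠0 swap→a[5]=6, slow++,fast++
slow=6 fast=19: a[fast]=0, fast++
slow=6 fast=20: a[fast]=0, fast++

[9, 6, 4, 9, 6, 0, 0, 0, 0, 0, 0, 0, 0, 0, 0, 0, 0, 0, 0, 0]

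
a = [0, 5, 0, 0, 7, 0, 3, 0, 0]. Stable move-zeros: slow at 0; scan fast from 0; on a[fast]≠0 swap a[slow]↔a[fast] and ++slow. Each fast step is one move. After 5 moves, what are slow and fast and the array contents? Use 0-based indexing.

slow=2, fast=5, a=[5, 7, 0, 0, 0, 0, 3, 0, 0]

(s=0,f=0) a[fast]=0 → fast++
(s=0,f=1) a[fast]=5≠0 swap→a[0]=5 → slow++,fast++
(s=1,f=2) a[fast]=0 → fast++
(s=1,f=3) a[fast]=0 → fast++
(s=1,f=4) a[fast]=7≠0 swap→a[1]=7 → slow++,fast++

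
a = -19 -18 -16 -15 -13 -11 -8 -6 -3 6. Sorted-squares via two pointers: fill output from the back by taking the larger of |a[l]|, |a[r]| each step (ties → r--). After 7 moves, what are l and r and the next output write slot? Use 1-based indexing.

[1,10] |-19|>|6| out[10]=361 → l++
[2,10] |-18|>|6| out[9]=324 → l++
[3,10] |-16|>|6| out[8]=256 → l++
[4,10] |-15|>|6| out[7]=225 → l++
[5,10] |-13|>|6| out[6]=169 → l++
[6,10] |-11|>|6| out[5]=121 → l++
[7,10] |-8|>|6| out[4]=64 → l++

l=8, r=10, next write slot=3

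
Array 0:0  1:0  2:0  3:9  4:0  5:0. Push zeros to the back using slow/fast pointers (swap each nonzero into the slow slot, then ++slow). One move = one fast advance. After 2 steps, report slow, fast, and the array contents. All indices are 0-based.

slow=0, fast=2, a=[0, 0, 0, 9, 0, 0]

slow=0 fast=0: a[fast]=0, fast++
slow=0 fast=1: a[fast]=0, fast++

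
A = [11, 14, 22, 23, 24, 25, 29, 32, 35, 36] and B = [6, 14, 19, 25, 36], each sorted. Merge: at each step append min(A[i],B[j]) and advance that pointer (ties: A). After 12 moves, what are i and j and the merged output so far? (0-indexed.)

i=8, j=4, merged so far=[6, 11, 14, 14, 19, 22, 23, 24, 25, 25, 29, 32]

[i=0,j=0] A[i]=11>B[j]=6 take 6 → j++
[i=0,j=1] A[i]=11<=B[j]=14 take 11 → i++
[i=1,j=1] A[i]=14<=B[j]=14 take 14 → i++
[i=2,j=1] A[i]=22>B[j]=14 take 14 → j++
[i=2,j=2] A[i]=22>B[j]=19 take 19 → j++
[i=2,j=3] A[i]=22<=B[j]=25 take 22 → i++
[i=3,j=3] A[i]=23<=B[j]=25 take 23 → i++
[i=4,j=3] A[i]=24<=B[j]=25 take 24 → i++
[i=5,j=3] A[i]=25<=B[j]=25 take 25 → i++
[i=6,j=3] A[i]=29>B[j]=25 take 25 → j++
[i=6,j=4] A[i]=29<=B[j]=36 take 29 → i++
[i=7,j=4] A[i]=32<=B[j]=36 take 32 → i++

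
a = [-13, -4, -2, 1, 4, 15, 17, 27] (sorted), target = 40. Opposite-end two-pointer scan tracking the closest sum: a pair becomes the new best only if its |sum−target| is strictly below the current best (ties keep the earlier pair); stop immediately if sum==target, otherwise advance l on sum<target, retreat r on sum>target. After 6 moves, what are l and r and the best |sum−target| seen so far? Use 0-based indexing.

l=0 r=7: -13+27=14 d=26 *, l++
l=1 r=7: -4+27=23 d=17 *, l++
l=2 r=7: -2+27=25 d=15 *, l++
l=3 r=7: 1+27=28 d=12 *, l++
l=4 r=7: 4+27=31 d=9 *, l++
l=5 r=7: 15+27=42 d=2 *, r--

l=5, r=6, best |Δ|=2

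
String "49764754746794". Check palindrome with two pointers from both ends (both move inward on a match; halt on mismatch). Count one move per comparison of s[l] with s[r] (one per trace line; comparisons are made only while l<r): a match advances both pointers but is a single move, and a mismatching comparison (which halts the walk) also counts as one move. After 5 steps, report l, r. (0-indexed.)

l=5, r=8

l=0 r=13: '4'=='4', l++,r--
l=1 r=12: '9'=='9', l++,r--
l=2 r=11: '7'=='7', l++,r--
l=3 r=10: '6'=='6', l++,r--
l=4 r=9: '4'=='4', l++,r--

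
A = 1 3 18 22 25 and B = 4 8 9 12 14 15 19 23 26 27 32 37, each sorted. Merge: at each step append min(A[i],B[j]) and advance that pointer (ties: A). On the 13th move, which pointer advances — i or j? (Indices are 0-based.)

[i=0,j=0] A[i]=1<=B[j]=4 take 1 → i++
[i=1,j=0] A[i]=3<=B[j]=4 take 3 → i++
[i=2,j=0] A[i]=18>B[j]=4 take 4 → j++
[i=2,j=1] A[i]=18>B[j]=8 take 8 → j++
[i=2,j=2] A[i]=18>B[j]=9 take 9 → j++
[i=2,j=3] A[i]=18>B[j]=12 take 12 → j++
[i=2,j=4] A[i]=18>B[j]=14 take 14 → j++
[i=2,j=5] A[i]=18>B[j]=15 take 15 → j++
[i=2,j=6] A[i]=18<=B[j]=19 take 18 → i++
[i=3,j=6] A[i]=22>B[j]=19 take 19 → j++
[i=3,j=7] A[i]=22<=B[j]=23 take 22 → i++
[i=4,j=7] A[i]=25>B[j]=23 take 23 → j++
[i=4,j=8] A[i]=25<=B[j]=26 take 25 → i++

i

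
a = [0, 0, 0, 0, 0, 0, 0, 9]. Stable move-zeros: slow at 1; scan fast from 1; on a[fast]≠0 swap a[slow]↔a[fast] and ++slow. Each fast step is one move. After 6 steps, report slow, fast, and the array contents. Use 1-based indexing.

slow=1 fast=1: a[fast]=0, fast++
slow=1 fast=2: a[fast]=0, fast++
slow=1 fast=3: a[fast]=0, fast++
slow=1 fast=4: a[fast]=0, fast++
slow=1 fast=5: a[fast]=0, fast++
slow=1 fast=6: a[fast]=0, fast++

slow=1, fast=7, a=[0, 0, 0, 0, 0, 0, 0, 9]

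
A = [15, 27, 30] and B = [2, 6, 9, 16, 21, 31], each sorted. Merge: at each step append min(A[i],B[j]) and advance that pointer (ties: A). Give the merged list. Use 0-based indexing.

[2, 6, 9, 15, 16, 21, 27, 30, 31]

i=0 j=0: A[i]=15>B[j]=2 take 2, j++
i=0 j=1: A[i]=15>B[j]=6 take 6, j++
i=0 j=2: A[i]=15>B[j]=9 take 9, j++
i=0 j=3: A[i]=15<=B[j]=16 take 15, i++
i=1 j=3: A[i]=27>B[j]=16 take 16, j++
i=1 j=4: A[i]=27>B[j]=21 take 21, j++
i=1 j=5: A[i]=27<=B[j]=31 take 27, i++
i=2 j=5: A[i]=30<=B[j]=31 take 30, i++
i=3 j=5: A done, take B[j]=31, j++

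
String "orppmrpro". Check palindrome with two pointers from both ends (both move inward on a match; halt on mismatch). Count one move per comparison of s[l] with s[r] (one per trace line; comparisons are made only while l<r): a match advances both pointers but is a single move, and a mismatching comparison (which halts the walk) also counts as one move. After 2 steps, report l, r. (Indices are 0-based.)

l=0 r=8: 'o'=='o', l++,r--
l=1 r=7: 'r'=='r', l++,r--

l=2, r=6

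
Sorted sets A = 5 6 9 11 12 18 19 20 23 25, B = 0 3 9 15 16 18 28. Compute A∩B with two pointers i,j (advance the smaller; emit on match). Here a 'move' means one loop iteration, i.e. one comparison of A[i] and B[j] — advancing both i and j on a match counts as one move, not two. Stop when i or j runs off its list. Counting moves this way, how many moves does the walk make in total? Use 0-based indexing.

[i=0,j=0] 5>0 → j++
[i=0,j=1] 5>3 → j++
[i=0,j=2] 5<9 → i++
[i=1,j=2] 6<9 → i++
[i=2,j=2] 9==9 emit → i++,j++
[i=3,j=3] 11<15 → i++
[i=4,j=3] 12<15 → i++
[i=5,j=3] 18>15 → j++
[i=5,j=4] 18>16 → j++
[i=5,j=5] 18==18 emit → i++,j++
[i=6,j=6] 19<28 → i++
[i=7,j=6] 20<28 → i++
[i=8,j=6] 23<28 → i++
[i=9,j=6] 25<28 → i++

14 moves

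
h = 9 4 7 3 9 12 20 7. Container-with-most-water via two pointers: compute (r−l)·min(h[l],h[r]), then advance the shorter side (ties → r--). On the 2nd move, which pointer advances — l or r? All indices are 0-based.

l

[0,7] min(9,7)*7=49 best=49 * → r--
[0,6] min(9,20)*6=54 best=54 * → l++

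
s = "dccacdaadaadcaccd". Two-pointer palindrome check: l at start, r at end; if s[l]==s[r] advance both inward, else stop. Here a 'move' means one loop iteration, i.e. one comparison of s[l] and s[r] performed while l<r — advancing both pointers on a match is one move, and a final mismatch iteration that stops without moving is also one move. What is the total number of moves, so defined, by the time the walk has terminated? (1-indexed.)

[1,17] 'd'=='d' → l++,r--
[2,16] 'c'=='c' → l++,r--
[3,15] 'c'=='c' → l++,r--
[4,14] 'a'=='a' → l++,r--
[5,13] 'c'=='c' → l++,r--
[6,12] 'd'=='d' → l++,r--
[7,11] 'a'=='a' → l++,r--
[8,10] 'a'=='a' → l++,r--

8 moves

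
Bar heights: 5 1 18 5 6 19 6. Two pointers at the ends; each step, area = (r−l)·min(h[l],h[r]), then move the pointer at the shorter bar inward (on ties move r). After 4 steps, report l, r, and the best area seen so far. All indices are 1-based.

l=1 r=7: min(5,6)*6=30 best=30 *, l++
l=2 r=7: min(1,6)*5=5 best=30, l++
l=3 r=7: min(18,6)*4=24 best=30, r--
l=3 r=6: min(18,19)*3=54 best=54 *, l++

l=4, r=6, best area=54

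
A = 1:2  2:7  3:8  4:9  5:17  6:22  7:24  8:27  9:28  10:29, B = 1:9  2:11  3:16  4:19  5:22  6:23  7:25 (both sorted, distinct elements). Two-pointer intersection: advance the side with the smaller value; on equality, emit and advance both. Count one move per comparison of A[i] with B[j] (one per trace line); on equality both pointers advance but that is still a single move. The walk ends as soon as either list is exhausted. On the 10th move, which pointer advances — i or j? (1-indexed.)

i=1 j=1: 2<9, i++
i=2 j=1: 7<9, i++
i=3 j=1: 8<9, i++
i=4 j=1: 9==9 emit, i++,j++
i=5 j=2: 17>11, j++
i=5 j=3: 17>16, j++
i=5 j=4: 17<19, i++
i=6 j=4: 22>19, j++
i=6 j=5: 22==22 emit, i++,j++
i=7 j=6: 24>23, j++

j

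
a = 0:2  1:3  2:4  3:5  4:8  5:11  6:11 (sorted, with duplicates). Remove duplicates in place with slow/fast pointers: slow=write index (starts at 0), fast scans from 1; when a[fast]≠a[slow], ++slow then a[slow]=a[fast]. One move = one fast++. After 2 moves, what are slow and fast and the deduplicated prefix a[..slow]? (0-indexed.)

slow=2, fast=3, prefix=[2, 3, 4]

slow=0 fast=1: a[fast]=3≠a[slow]=2 write a[1]=3, slow++,fast++
slow=1 fast=2: a[fast]=4≠a[slow]=3 write a[2]=4, slow++,fast++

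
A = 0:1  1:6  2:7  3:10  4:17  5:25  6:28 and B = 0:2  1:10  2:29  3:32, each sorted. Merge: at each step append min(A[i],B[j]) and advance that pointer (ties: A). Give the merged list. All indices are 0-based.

[1, 2, 6, 7, 10, 10, 17, 25, 28, 29, 32]

i=0 j=0: A[i]=1<=B[j]=2 take 1, i++
i=1 j=0: A[i]=6>B[j]=2 take 2, j++
i=1 j=1: A[i]=6<=B[j]=10 take 6, i++
i=2 j=1: A[i]=7<=B[j]=10 take 7, i++
i=3 j=1: A[i]=10<=B[j]=10 take 10, i++
i=4 j=1: A[i]=17>B[j]=10 take 10, j++
i=4 j=2: A[i]=17<=B[j]=29 take 17, i++
i=5 j=2: A[i]=25<=B[j]=29 take 25, i++
i=6 j=2: A[i]=28<=B[j]=29 take 28, i++
i=7 j=2: A done, take B[j]=29, j++
i=7 j=3: A done, take B[j]=32, j++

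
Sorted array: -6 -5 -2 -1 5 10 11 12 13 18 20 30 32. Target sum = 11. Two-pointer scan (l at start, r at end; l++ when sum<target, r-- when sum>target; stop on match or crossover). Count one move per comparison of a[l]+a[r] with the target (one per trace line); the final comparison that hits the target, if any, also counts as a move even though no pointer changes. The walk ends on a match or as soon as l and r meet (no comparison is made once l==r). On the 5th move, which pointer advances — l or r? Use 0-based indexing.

l=0 r=12: -6+32=26 >11, r--
l=0 r=11: -6+30=24 >11, r--
l=0 r=10: -6+20=14 >11, r--
l=0 r=9: -6+18=12 >11, r--
l=0 r=8: -6+13=7 <11, l++

l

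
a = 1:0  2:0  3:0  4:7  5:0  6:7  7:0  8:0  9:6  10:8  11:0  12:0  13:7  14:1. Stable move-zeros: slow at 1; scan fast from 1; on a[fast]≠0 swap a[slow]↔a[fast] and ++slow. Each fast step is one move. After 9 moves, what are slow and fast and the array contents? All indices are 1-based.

slow=4, fast=10, a=[7, 7, 6, 0, 0, 0, 0, 0, 0, 8, 0, 0, 7, 1]

(s=1,f=1) a[fast]=0 → fast++
(s=1,f=2) a[fast]=0 → fast++
(s=1,f=3) a[fast]=0 → fast++
(s=1,f=4) a[fast]=7≠0 swap→a[1]=7 → slow++,fast++
(s=2,f=5) a[fast]=0 → fast++
(s=2,f=6) a[fast]=7≠0 swap→a[2]=7 → slow++,fast++
(s=3,f=7) a[fast]=0 → fast++
(s=3,f=8) a[fast]=0 → fast++
(s=3,f=9) a[fast]=6≠0 swap→a[3]=6 → slow++,fast++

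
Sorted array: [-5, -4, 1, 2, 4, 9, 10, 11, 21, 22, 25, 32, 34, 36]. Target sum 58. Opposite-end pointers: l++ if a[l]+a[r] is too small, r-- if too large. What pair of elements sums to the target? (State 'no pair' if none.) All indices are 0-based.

(22, 36)

l=0 r=13: -5+36=31 <58, l++
l=1 r=13: -4+36=32 <58, l++
l=2 r=13: 1+36=37 <58, l++
l=3 r=13: 2+36=38 <58, l++
l=4 r=13: 4+36=40 <58, l++
l=5 r=13: 9+36=45 <58, l++
l=6 r=13: 10+36=46 <58, l++
l=7 r=13: 11+36=47 <58, l++
l=8 r=13: 21+36=57 <58, l++
l=9 r=13: 22+36=58, found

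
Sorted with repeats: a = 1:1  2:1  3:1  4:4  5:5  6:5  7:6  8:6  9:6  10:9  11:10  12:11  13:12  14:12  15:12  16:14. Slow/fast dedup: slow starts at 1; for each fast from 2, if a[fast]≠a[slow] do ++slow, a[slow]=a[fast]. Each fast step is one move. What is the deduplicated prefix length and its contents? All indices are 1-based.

length 9; prefix = [1, 4, 5, 6, 9, 10, 11, 12, 14]

(s=1,f=2) a[fast]=1=a[slow] dup → fast++
(s=1,f=3) a[fast]=1=a[slow] dup → fast++
(s=1,f=4) a[fast]=4≠a[slow]=1 write a[2]=4 → slow++,fast++
(s=2,f=5) a[fast]=5≠a[slow]=4 write a[3]=5 → slow++,fast++
(s=3,f=6) a[fast]=5=a[slow] dup → fast++
(s=3,f=7) a[fast]=6≠a[slow]=5 write a[4]=6 → slow++,fast++
(s=4,f=8) a[fast]=6=a[slow] dup → fast++
(s=4,f=9) a[fast]=6=a[slow] dup → fast++
(s=4,f=10) a[fast]=9≠a[slow]=6 write a[5]=9 → slow++,fast++
(s=5,f=11) a[fast]=10≠a[slow]=9 write a[6]=10 → slow++,fast++
(s=6,f=12) a[fast]=11≠a[slow]=10 write a[7]=11 → slow++,fast++
(s=7,f=13) a[fast]=12≠a[slow]=11 write a[8]=12 → slow++,fast++
(s=8,f=14) a[fast]=12=a[slow] dup → fast++
(s=8,f=15) a[fast]=12=a[slow] dup → fast++
(s=8,f=16) a[fast]=14≠a[slow]=12 write a[9]=14 → slow++,fast++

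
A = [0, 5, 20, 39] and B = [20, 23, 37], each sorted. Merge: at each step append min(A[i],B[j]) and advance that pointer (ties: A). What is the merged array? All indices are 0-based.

[0, 5, 20, 20, 23, 37, 39]

[i=0,j=0] A[i]=0<=B[j]=20 take 0 → i++
[i=1,j=0] A[i]=5<=B[j]=20 take 5 → i++
[i=2,j=0] A[i]=20<=B[j]=20 take 20 → i++
[i=3,j=0] A[i]=39>B[j]=20 take 20 → j++
[i=3,j=1] A[i]=39>B[j]=23 take 23 → j++
[i=3,j=2] A[i]=39>B[j]=37 take 37 → j++
[i=3,j=3] B done, take A[i]=39 → i++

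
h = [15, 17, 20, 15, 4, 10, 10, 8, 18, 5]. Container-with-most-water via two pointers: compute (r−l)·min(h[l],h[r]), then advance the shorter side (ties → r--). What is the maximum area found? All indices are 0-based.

[0,9] min(15,5)*9=45 best=45 * → r--
[0,8] min(15,18)*8=120 best=120 * → l++
[1,8] min(17,18)*7=119 best=120 → l++
[2,8] min(20,18)*6=108 best=120 → r--
[2,7] min(20,8)*5=40 best=120 → r--
[2,6] min(20,10)*4=40 best=120 → r--
[2,5] min(20,10)*3=30 best=120 → r--
[2,4] min(20,4)*2=8 best=120 → r--
[2,3] min(20,15)*1=15 best=120 → r--

max area = 120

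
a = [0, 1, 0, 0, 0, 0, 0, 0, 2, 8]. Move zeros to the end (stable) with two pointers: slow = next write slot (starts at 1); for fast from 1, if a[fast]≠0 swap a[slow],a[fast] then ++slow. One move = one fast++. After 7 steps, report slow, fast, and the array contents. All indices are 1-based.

slow=2, fast=8, a=[1, 0, 0, 0, 0, 0, 0, 0, 2, 8]

(s=1,f=1) a[fast]=0 → fast++
(s=1,f=2) a[fast]=1≠0 swap→a[1]=1 → slow++,fast++
(s=2,f=3) a[fast]=0 → fast++
(s=2,f=4) a[fast]=0 → fast++
(s=2,f=5) a[fast]=0 → fast++
(s=2,f=6) a[fast]=0 → fast++
(s=2,f=7) a[fast]=0 → fast++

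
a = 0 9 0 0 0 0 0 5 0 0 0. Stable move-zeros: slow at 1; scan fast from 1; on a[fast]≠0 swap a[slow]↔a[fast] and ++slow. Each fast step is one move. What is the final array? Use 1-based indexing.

[9, 5, 0, 0, 0, 0, 0, 0, 0, 0, 0]

slow=1 fast=1: a[fast]=0, fast++
slow=1 fast=2: a[fast]=9≠0 swap→a[1]=9, slow++,fast++
slow=2 fast=3: a[fast]=0, fast++
slow=2 fast=4: a[fast]=0, fast++
slow=2 fast=5: a[fast]=0, fast++
slow=2 fast=6: a[fast]=0, fast++
slow=2 fast=7: a[fast]=0, fast++
slow=2 fast=8: a[fast]=5≠0 swap→a[2]=5, slow++,fast++
slow=3 fast=9: a[fast]=0, fast++
slow=3 fast=10: a[fast]=0, fast++
slow=3 fast=11: a[fast]=0, fast++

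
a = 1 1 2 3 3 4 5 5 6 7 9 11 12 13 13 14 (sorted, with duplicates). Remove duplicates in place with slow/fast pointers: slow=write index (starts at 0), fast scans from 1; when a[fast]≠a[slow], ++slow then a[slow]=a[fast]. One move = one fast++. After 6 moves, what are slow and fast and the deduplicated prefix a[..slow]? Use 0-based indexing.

slow=4, fast=7, prefix=[1, 2, 3, 4, 5]

slow=0 fast=1: a[fast]=1=a[slow] dup, fast++
slow=0 fast=2: a[fast]=2≠a[slow]=1 write a[1]=2, slow++,fast++
slow=1 fast=3: a[fast]=3≠a[slow]=2 write a[2]=3, slow++,fast++
slow=2 fast=4: a[fast]=3=a[slow] dup, fast++
slow=2 fast=5: a[fast]=4≠a[slow]=3 write a[3]=4, slow++,fast++
slow=3 fast=6: a[fast]=5≠a[slow]=4 write a[4]=5, slow++,fast++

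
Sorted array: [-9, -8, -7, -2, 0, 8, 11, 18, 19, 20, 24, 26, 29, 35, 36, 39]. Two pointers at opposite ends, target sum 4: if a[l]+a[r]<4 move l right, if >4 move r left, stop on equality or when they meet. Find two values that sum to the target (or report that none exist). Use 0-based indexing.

[0,15] -9+39=30 >4 → r--
[0,14] -9+36=27 >4 → r--
[0,13] -9+35=26 >4 → r--
[0,12] -9+29=20 >4 → r--
[0,11] -9+26=17 >4 → r--
[0,10] -9+24=15 >4 → r--
[0,9] -9+20=11 >4 → r--
[0,8] -9+19=10 >4 → r--
[0,7] -9+18=9 >4 → r--
[0,6] -9+11=2 <4 → l++
[1,6] -8+11=3 <4 → l++
[2,6] -7+11=4 → found

(-7, 11)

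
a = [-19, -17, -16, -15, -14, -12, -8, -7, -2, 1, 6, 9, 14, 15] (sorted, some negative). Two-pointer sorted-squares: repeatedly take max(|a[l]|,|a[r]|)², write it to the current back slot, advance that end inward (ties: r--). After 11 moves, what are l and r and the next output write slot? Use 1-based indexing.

l=9, r=11, next write slot=3

[1,14] |-19|>|15| out[14]=361 → l++
[2,14] |-17|>|15| out[13]=289 → l++
[3,14] |-16|>|15| out[12]=256 → l++
[4,14] |-15|<=|15| out[11]=225 → r--
[4,13] |-15|>|14| out[10]=225 → l++
[5,13] |-14|<=|14| out[9]=196 → r--
[5,12] |-14|>|9| out[8]=196 → l++
[6,12] |-12|>|9| out[7]=144 → l++
[7,12] |-8|<=|9| out[6]=81 → r--
[7,11] |-8|>|6| out[5]=64 → l++
[8,11] |-7|>|6| out[4]=49 → l++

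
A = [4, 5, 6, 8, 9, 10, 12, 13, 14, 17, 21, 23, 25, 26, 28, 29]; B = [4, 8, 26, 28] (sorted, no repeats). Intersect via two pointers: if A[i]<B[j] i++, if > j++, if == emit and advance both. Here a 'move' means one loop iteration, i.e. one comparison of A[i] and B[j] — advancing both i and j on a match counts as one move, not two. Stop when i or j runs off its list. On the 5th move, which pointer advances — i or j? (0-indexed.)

[i=0,j=0] 4==4 emit → i++,j++
[i=1,j=1] 5<8 → i++
[i=2,j=1] 6<8 → i++
[i=3,j=1] 8==8 emit → i++,j++
[i=4,j=2] 9<26 → i++

i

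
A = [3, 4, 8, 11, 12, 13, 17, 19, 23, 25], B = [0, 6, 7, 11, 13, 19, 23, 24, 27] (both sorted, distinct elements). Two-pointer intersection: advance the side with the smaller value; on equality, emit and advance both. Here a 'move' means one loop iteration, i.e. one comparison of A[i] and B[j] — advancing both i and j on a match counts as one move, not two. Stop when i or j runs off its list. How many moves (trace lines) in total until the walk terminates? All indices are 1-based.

14 moves

i=1 j=1: 3>0, j++
i=1 j=2: 3<6, i++
i=2 j=2: 4<6, i++
i=3 j=2: 8>6, j++
i=3 j=3: 8>7, j++
i=3 j=4: 8<11, i++
i=4 j=4: 11==11 emit, i++,j++
i=5 j=5: 12<13, i++
i=6 j=5: 13==13 emit, i++,j++
i=7 j=6: 17<19, i++
i=8 j=6: 19==19 emit, i++,j++
i=9 j=7: 23==23 emit, i++,j++
i=10 j=8: 25>24, j++
i=10 j=9: 25<27, i++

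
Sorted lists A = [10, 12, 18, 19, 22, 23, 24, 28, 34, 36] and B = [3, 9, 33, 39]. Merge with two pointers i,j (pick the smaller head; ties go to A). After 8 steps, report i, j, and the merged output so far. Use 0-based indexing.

i=6, j=2, merged so far=[3, 9, 10, 12, 18, 19, 22, 23]

[i=0,j=0] A[i]=10>B[j]=3 take 3 → j++
[i=0,j=1] A[i]=10>B[j]=9 take 9 → j++
[i=0,j=2] A[i]=10<=B[j]=33 take 10 → i++
[i=1,j=2] A[i]=12<=B[j]=33 take 12 → i++
[i=2,j=2] A[i]=18<=B[j]=33 take 18 → i++
[i=3,j=2] A[i]=19<=B[j]=33 take 19 → i++
[i=4,j=2] A[i]=22<=B[j]=33 take 22 → i++
[i=5,j=2] A[i]=23<=B[j]=33 take 23 → i++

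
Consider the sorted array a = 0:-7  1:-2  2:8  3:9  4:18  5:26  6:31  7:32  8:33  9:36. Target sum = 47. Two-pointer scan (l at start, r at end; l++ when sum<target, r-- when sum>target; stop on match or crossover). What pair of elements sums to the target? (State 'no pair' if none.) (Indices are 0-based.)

l=0 r=9: -7+36=29 <47, l++
l=1 r=9: -2+36=34 <47, l++
l=2 r=9: 8+36=44 <47, l++
l=3 r=9: 9+36=45 <47, l++
l=4 r=9: 18+36=54 >47, r--
l=4 r=8: 18+33=51 >47, r--
l=4 r=7: 18+32=50 >47, r--
l=4 r=6: 18+31=49 >47, r--
l=4 r=5: 18+26=44 <47, l++

no pair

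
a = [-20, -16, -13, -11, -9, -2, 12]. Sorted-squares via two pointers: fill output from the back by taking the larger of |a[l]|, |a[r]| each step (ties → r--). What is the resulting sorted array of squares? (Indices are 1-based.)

[4, 81, 121, 144, 169, 256, 400]

l=1 r=7: |-20|>|12| out[7]=400, l++
l=2 r=7: |-16|>|12| out[6]=256, l++
l=3 r=7: |-13|>|12| out[5]=169, l++
l=4 r=7: |-11|<=|12| out[4]=144, r--
l=4 r=6: |-11|>|-2| out[3]=121, l++
l=5 r=6: |-9|>|-2| out[2]=81, l++
l=6 r=6: |-2|<=|-2| out[1]=4, r--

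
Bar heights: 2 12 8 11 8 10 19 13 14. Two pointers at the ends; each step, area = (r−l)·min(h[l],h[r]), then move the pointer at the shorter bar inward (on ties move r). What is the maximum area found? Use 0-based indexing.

max area = 84

l=0 r=8: min(2,14)*8=16 best=16 *, l++
l=1 r=8: min(12,14)*7=84 best=84 *, l++
l=2 r=8: min(8,14)*6=48 best=84, l++
l=3 r=8: min(11,14)*5=55 best=84, l++
l=4 r=8: min(8,14)*4=32 best=84, l++
l=5 r=8: min(10,14)*3=30 best=84, l++
l=6 r=8: min(19,14)*2=28 best=84, r--
l=6 r=7: min(19,13)*1=13 best=84, r--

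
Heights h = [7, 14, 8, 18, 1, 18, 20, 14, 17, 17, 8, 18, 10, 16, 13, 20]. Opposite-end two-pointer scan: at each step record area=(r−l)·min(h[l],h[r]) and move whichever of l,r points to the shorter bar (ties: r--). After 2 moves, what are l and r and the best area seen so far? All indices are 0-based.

l=0 r=15: min(7,20)*15=105 best=105 *, l++
l=1 r=15: min(14,20)*14=196 best=196 *, l++

l=2, r=15, best area=196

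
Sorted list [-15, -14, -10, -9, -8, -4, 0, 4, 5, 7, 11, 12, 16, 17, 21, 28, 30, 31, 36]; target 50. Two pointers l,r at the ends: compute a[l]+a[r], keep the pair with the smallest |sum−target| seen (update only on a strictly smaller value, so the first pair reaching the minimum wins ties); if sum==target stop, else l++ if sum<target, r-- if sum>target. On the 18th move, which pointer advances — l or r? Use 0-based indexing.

[0,18] -15+36=21 d=29 * → l++
[1,18] -14+36=22 d=28 * → l++
[2,18] -10+36=26 d=24 * → l++
[3,18] -9+36=27 d=23 * → l++
[4,18] -8+36=28 d=22 * → l++
[5,18] -4+36=32 d=18 * → l++
[6,18] 0+36=36 d=14 * → l++
[7,18] 4+36=40 d=10 * → l++
[8,18] 5+36=41 d=9 * → l++
[9,18] 7+36=43 d=7 * → l++
[10,18] 11+36=47 d=3 * → l++
[11,18] 12+36=48 d=2 * → l++
[12,18] 16+36=52 d=2 → r--
[12,17] 16+31=47 d=3 → l++
[13,17] 17+31=48 d=2 → l++
[14,17] 21+31=52 d=2 → r--
[14,16] 21+30=51 d=1 * → r--
[14,15] 21+28=49 d=1 → l++

l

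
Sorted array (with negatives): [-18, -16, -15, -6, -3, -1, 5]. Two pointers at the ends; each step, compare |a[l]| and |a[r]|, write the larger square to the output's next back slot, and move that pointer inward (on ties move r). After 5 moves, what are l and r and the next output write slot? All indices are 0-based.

[0,6] |-18|>|5| out[6]=324 → l++
[1,6] |-16|>|5| out[5]=256 → l++
[2,6] |-15|>|5| out[4]=225 → l++
[3,6] |-6|>|5| out[3]=36 → l++
[4,6] |-3|<=|5| out[2]=25 → r--

l=4, r=5, next write slot=1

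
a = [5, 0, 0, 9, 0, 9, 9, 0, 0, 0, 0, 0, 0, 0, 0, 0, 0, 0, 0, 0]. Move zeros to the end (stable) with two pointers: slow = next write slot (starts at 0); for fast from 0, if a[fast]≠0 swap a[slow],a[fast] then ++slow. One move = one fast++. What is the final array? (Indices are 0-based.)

(s=0,f=0) a[fast]=5≠0 swap→a[0]=5 → slow++,fast++
(s=1,f=1) a[fast]=0 → fast++
(s=1,f=2) a[fast]=0 → fast++
(s=1,f=3) a[fast]=9≠0 swap→a[1]=9 → slow++,fast++
(s=2,f=4) a[fast]=0 → fast++
(s=2,f=5) a[fast]=9≠0 swap→a[2]=9 → slow++,fast++
(s=3,f=6) a[fast]=9≠0 swap→a[3]=9 → slow++,fast++
(s=4,f=7) a[fast]=0 → fast++
(s=4,f=8) a[fast]=0 → fast++
(s=4,f=9) a[fast]=0 → fast++
(s=4,f=10) a[fast]=0 → fast++
(s=4,f=11) a[fast]=0 → fast++
(s=4,f=12) a[fast]=0 → fast++
(s=4,f=13) a[fast]=0 → fast++
(s=4,f=14) a[fast]=0 → fast++
(s=4,f=15) a[fast]=0 → fast++
(s=4,f=16) a[fast]=0 → fast++
(s=4,f=17) a[fast]=0 → fast++
(s=4,f=18) a[fast]=0 → fast++
(s=4,f=19) a[fast]=0 → fast++

[5, 9, 9, 9, 0, 0, 0, 0, 0, 0, 0, 0, 0, 0, 0, 0, 0, 0, 0, 0]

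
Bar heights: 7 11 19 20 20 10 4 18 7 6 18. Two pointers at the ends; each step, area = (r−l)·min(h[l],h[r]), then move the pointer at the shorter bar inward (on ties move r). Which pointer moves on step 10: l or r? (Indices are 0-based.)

[0,10] min(7,18)*10=70 best=70 * → l++
[1,10] min(11,18)*9=99 best=99 * → l++
[2,10] min(19,18)*8=144 best=144 * → r--
[2,9] min(19,6)*7=42 best=144 → r--
[2,8] min(19,7)*6=42 best=144 → r--
[2,7] min(19,18)*5=90 best=144 → r--
[2,6] min(19,4)*4=16 best=144 → r--
[2,5] min(19,10)*3=30 best=144 → r--
[2,4] min(19,20)*2=38 best=144 → l++
[3,4] min(20,20)*1=20 best=144 → r--

r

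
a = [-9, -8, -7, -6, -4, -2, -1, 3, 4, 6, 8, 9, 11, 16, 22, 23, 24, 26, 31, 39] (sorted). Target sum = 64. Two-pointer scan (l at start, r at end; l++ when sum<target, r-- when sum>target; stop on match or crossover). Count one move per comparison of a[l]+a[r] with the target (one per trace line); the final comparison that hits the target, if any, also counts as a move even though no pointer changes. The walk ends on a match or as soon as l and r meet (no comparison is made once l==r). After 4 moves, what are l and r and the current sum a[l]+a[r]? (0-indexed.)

l=4, r=19, sum=35

l=0 r=19: -9+39=30 <64, l++
l=1 r=19: -8+39=31 <64, l++
l=2 r=19: -7+39=32 <64, l++
l=3 r=19: -6+39=33 <64, l++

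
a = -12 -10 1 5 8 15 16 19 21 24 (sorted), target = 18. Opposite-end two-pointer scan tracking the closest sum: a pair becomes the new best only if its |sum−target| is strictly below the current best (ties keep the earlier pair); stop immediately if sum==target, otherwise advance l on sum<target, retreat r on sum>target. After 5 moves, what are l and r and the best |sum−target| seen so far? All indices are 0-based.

l=0 r=9: -12+24=12 d=6 *, l++
l=1 r=9: -10+24=14 d=4 *, l++
l=2 r=9: 1+24=25 d=7, r--
l=2 r=8: 1+21=22 d=4, r--
l=2 r=7: 1+19=20 d=2 *, r--

l=2, r=6, best |Δ|=2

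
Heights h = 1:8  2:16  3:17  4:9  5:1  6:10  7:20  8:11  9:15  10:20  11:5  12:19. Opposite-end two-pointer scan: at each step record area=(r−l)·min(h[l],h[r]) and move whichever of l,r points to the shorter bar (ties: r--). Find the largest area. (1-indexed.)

l=1 r=12: min(8,19)*11=88 best=88 *, l++
l=2 r=12: min(16,19)*10=160 best=160 *, l++
l=3 r=12: min(17,19)*9=153 best=160, l++
l=4 r=12: min(9,19)*8=72 best=160, l++
l=5 r=12: min(1,19)*7=7 best=160, l++
l=6 r=12: min(10,19)*6=60 best=160, l++
l=7 r=12: min(20,19)*5=95 best=160, r--
l=7 r=11: min(20,5)*4=20 best=160, r--
l=7 r=10: min(20,20)*3=60 best=160, r--
l=7 r=9: min(20,15)*2=30 best=160, r--
l=7 r=8: min(20,11)*1=11 best=160, r--

max area = 160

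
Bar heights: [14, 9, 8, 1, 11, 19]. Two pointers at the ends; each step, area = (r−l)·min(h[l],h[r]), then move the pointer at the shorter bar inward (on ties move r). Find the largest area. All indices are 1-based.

[1,6] min(14,19)*5=70 best=70 * → l++
[2,6] min(9,19)*4=36 best=70 → l++
[3,6] min(8,19)*3=24 best=70 → l++
[4,6] min(1,19)*2=2 best=70 → l++
[5,6] min(11,19)*1=11 best=70 → l++

max area = 70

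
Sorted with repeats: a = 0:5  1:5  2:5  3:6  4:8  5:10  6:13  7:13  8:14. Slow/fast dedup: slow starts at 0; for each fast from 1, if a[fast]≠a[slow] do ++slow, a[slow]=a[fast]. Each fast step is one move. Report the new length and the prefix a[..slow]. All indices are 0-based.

length 6; prefix = [5, 6, 8, 10, 13, 14]

slow=0 fast=1: a[fast]=5=a[slow] dup, fast++
slow=0 fast=2: a[fast]=5=a[slow] dup, fast++
slow=0 fast=3: a[fast]=6≠a[slow]=5 write a[1]=6, slow++,fast++
slow=1 fast=4: a[fast]=8≠a[slow]=6 write a[2]=8, slow++,fast++
slow=2 fast=5: a[fast]=10≠a[slow]=8 write a[3]=10, slow++,fast++
slow=3 fast=6: a[fast]=13≠a[slow]=10 write a[4]=13, slow++,fast++
slow=4 fast=7: a[fast]=13=a[slow] dup, fast++
slow=4 fast=8: a[fast]=14≠a[slow]=13 write a[5]=14, slow++,fast++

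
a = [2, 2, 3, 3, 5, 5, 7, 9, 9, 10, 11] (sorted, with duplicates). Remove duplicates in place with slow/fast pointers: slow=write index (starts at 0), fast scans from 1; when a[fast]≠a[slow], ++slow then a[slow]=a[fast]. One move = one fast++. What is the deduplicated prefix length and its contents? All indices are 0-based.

slow=0 fast=1: a[fast]=2=a[slow] dup, fast++
slow=0 fast=2: a[fast]=3≠a[slow]=2 write a[1]=3, slow++,fast++
slow=1 fast=3: a[fast]=3=a[slow] dup, fast++
slow=1 fast=4: a[fast]=5≠a[slow]=3 write a[2]=5, slow++,fast++
slow=2 fast=5: a[fast]=5=a[slow] dup, fast++
slow=2 fast=6: a[fast]=7≠a[slow]=5 write a[3]=7, slow++,fast++
slow=3 fast=7: a[fast]=9≠a[slow]=7 write a[4]=9, slow++,fast++
slow=4 fast=8: a[fast]=9=a[slow] dup, fast++
slow=4 fast=9: a[fast]=10≠a[slow]=9 write a[5]=10, slow++,fast++
slow=5 fast=10: a[fast]=11≠a[slow]=10 write a[6]=11, slow++,fast++

length 7; prefix = [2, 3, 5, 7, 9, 10, 11]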